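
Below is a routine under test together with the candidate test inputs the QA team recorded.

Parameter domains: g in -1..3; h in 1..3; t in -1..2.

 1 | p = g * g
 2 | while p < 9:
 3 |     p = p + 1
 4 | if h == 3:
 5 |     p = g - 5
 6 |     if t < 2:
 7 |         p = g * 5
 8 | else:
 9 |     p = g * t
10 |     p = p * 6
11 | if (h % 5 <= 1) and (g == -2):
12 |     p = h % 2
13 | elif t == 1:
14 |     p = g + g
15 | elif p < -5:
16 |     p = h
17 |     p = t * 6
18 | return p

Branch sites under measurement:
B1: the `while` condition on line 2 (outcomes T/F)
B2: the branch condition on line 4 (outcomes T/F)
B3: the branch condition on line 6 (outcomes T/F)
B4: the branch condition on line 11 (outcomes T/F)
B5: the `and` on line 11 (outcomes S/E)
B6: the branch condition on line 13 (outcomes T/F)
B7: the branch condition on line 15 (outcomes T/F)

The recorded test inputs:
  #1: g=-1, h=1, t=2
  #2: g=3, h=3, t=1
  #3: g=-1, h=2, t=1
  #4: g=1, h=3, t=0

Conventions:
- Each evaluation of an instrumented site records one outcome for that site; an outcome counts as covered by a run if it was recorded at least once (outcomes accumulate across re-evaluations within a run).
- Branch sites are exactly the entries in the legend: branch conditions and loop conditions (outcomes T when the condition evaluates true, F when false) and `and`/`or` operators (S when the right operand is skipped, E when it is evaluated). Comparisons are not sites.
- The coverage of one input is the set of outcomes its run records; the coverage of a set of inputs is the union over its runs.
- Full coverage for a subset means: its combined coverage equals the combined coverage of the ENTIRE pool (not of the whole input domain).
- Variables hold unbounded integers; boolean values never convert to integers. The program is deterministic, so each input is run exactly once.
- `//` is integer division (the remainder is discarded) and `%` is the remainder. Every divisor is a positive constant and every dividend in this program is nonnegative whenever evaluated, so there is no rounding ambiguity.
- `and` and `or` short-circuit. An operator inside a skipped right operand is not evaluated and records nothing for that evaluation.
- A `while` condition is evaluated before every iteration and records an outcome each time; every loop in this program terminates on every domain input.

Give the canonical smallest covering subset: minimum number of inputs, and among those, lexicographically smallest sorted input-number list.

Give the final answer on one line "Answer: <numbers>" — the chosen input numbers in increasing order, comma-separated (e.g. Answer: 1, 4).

run #1 (g=-1, h=1, t=2) runs B1->T, B1->T, B1->T, B1->T, B1->T, B1->T, B1->T, B1->T, B1->F, B2->F, B5->E, B4->F, B6->F, B7->T; records B1=T, B1=F, B2=F, B4=F, B5=E, B6=F, B7=T
run #2 (g=3, h=3, t=1) runs B1->F, B2->T, B3->T, B5->S, B4->F, B6->T; records B1=F, B2=T, B3=T, B4=F, B5=S, B6=T
run #3 (g=-1, h=2, t=1) runs B1->T, B1->T, B1->T, B1->T, B1->T, B1->T, B1->T, B1->T, B1->F, B2->F, B5->S, B4->F, B6->T; records B1=T, B1=F, B2=F, B4=F, B5=S, B6=T
run #4 (g=1, h=3, t=0) runs B1->T, B1->T, B1->T, B1->T, B1->T, B1->T, B1->T, B1->T, B1->F, B2->T, B3->T, B5->S, B4->F, B6->F, ...; records B1=T, B1=F, B2=T, B3=T, B4=F, B5=S, B6=F, B7=F
the full pool covers 12 outcomes: B1=T, B1=F, B2=T, B2=F, B3=T, B4=F, B5=S, B5=E, B6=T, B6=F, B7=T, B7=F
every size-1 subset falls short of the 12 outcomes (best: 8/12)
every size-2 subset falls short of the 12 outcomes (best: 11/12)
the canonical winner is {1, 2, 4}: size 3, full 12-outcome coverage, earliest index list among size-3 covers

Answer: 1, 2, 4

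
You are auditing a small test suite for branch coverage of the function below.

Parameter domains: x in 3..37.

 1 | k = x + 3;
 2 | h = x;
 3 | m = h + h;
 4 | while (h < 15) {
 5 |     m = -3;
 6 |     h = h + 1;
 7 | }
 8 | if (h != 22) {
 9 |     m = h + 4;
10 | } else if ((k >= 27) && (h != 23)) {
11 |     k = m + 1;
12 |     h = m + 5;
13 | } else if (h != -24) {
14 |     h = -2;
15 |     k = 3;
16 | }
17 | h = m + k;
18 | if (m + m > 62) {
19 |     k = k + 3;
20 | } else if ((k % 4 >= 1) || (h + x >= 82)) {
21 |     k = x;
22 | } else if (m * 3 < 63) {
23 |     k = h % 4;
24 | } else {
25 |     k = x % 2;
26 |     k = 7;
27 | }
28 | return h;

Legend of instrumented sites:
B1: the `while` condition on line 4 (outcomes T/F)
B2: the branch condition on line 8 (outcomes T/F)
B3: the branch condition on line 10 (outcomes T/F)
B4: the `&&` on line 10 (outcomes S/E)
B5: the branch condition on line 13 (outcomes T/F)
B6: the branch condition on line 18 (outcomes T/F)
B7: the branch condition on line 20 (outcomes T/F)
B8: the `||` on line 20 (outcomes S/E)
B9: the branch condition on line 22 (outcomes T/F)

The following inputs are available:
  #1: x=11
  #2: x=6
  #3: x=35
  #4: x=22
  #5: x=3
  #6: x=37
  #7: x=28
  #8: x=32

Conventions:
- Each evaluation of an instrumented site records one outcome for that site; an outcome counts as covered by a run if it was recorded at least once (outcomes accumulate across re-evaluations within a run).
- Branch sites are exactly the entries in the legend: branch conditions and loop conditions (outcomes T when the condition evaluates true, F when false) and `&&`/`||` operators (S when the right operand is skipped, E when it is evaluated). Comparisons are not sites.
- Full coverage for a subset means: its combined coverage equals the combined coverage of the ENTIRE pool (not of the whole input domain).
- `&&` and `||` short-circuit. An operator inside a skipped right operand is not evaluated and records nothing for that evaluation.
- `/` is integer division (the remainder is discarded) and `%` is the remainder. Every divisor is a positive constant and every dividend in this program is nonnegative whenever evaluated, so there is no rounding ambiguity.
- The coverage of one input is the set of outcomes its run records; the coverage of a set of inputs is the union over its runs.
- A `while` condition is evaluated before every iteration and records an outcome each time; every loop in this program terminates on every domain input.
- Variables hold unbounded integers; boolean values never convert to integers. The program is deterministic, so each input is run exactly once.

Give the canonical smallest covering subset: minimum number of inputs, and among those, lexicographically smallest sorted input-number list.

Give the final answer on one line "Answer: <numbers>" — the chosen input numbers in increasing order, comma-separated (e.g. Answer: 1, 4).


test 1 (x=11) fires B1->T, B1->T, B1->T, B1->T, B1->F, B2->T, B6->F, B8->S, B7->T; hits B1=T, B1=F, B2=T, B6=F, B7=T, B8=S
test 2 (x=6) fires B1->T, B1->T, B1->T, B1->T, B1->T, B1->T, B1->T, B1->T, B1->T, B1->F, B2->T, B6->F, B8->S, B7->T; hits B1=T, B1=F, B2=T, B6=F, B7=T, B8=S
test 3 (x=35) fires B1->F, B2->T, B6->T; hits B1=F, B2=T, B6=T
test 4 (x=22) fires B1->F, B2->F, B4->S, B3->F, B5->T, B6->T; hits B1=F, B2=F, B3=F, B4=S, B5=T, B6=T
test 5 (x=3) fires B1->T, B1->T, B1->T, B1->T, B1->T, B1->T, B1->T, B1->T, B1->T, B1->T, B1->T, B1->T, B1->F, B2->T, ...; hits B1=T, B1=F, B2=T, B6=F, B7=T, B8=S
test 6 (x=37) fires B1->F, B2->T, B6->T; hits B1=F, B2=T, B6=T
test 7 (x=28) fires B1->F, B2->T, B6->T; hits B1=F, B2=T, B6=T
test 8 (x=32) fires B1->F, B2->T, B6->T; hits B1=F, B2=T, B6=T
the full pool covers 11 outcomes: B1=T, B1=F, B2=T, B2=F, B3=F, B4=S, B5=T, B6=T, B6=F, B7=T, B8=S
size 1 is not enough: best union over all size-1 subsets is 6/11
inputs {1, 4} (size 2) cover everything; no size-2 subset with a lexicographically smaller index list covers all 11
Answer: 1, 4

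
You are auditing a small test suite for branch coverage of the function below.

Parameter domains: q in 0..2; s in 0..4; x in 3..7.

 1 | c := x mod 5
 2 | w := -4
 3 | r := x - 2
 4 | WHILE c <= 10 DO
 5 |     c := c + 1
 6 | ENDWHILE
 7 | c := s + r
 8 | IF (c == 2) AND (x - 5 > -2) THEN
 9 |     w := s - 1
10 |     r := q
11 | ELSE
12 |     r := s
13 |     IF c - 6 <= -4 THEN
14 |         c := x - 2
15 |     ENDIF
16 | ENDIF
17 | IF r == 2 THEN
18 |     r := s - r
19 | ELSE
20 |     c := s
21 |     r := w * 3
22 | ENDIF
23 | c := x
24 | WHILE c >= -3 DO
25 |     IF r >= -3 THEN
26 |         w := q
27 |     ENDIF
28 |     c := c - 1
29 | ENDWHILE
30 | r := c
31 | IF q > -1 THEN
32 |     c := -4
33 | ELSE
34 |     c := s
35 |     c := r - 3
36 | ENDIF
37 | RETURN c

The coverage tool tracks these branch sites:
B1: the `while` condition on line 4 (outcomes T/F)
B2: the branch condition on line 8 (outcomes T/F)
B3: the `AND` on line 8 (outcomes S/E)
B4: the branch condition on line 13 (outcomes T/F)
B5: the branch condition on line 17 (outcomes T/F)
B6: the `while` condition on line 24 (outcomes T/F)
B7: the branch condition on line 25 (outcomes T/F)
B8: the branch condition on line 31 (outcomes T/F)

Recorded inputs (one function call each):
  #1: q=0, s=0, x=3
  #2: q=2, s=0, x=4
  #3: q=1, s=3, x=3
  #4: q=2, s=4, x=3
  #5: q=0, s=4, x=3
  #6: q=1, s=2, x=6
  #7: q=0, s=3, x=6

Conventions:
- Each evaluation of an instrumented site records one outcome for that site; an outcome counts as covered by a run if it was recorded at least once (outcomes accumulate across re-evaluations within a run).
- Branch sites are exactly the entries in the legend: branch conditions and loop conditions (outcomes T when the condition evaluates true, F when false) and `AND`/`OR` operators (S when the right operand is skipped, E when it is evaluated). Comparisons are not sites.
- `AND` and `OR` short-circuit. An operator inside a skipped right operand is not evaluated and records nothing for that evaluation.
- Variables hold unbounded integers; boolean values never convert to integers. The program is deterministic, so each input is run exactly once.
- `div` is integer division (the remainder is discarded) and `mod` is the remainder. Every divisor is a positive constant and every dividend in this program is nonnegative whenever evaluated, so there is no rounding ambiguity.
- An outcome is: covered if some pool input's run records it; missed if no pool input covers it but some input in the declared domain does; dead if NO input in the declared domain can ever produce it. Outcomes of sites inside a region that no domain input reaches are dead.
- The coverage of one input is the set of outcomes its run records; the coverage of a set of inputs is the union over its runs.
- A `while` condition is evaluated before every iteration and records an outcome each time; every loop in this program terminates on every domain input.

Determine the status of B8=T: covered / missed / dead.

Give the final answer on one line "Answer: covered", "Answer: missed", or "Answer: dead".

B8=T is recorded by pool input(s) 1, 2, 3, 4, 5, 6, 7 -> covered

Answer: covered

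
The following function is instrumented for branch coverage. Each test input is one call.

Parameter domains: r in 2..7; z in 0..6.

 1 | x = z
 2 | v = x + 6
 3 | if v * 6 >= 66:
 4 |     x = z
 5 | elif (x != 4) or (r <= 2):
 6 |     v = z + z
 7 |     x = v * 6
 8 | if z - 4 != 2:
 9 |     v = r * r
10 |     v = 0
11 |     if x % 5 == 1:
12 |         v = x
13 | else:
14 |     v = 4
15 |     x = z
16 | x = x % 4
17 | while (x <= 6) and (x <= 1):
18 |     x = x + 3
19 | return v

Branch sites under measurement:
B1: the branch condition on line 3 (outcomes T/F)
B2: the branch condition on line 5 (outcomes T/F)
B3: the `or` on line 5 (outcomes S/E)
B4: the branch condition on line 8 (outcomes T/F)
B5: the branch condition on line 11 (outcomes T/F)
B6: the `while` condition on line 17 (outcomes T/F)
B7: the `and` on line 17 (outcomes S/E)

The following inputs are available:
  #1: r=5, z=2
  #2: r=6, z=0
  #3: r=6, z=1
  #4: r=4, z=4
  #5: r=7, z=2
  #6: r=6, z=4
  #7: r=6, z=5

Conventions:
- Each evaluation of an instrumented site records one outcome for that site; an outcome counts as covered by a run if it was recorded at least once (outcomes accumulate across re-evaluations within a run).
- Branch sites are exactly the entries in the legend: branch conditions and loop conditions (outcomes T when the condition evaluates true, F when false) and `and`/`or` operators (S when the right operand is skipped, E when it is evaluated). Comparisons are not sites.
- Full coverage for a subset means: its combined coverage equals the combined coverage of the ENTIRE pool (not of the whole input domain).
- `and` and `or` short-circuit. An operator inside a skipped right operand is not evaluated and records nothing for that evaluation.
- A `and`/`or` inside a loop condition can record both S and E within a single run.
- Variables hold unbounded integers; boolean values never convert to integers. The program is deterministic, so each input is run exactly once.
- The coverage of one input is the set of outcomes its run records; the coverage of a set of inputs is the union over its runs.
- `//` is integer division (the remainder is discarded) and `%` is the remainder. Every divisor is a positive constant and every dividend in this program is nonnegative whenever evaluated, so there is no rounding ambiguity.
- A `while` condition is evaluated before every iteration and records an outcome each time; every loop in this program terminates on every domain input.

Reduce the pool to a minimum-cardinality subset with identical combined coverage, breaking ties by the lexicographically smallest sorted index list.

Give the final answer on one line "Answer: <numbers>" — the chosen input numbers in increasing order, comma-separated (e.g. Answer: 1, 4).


input #1, r=5, z=2: outcomes B1=F, B2=T, B3=S, B4=T, B5=F, B6=T, B6=F, B7=E
input #2, r=6, z=0: outcomes B1=F, B2=T, B3=S, B4=T, B5=F, B6=T, B6=F, B7=E
input #3, r=6, z=1: outcomes B1=F, B2=T, B3=S, B4=T, B5=F, B6=T, B6=F, B7=E
input #4, r=4, z=4: outcomes B1=F, B2=F, B3=E, B4=T, B5=F, B6=T, B6=F, B7=E
input #5, r=7, z=2: outcomes B1=F, B2=T, B3=S, B4=T, B5=F, B6=T, B6=F, B7=E
input #6, r=6, z=4: outcomes B1=F, B2=F, B3=E, B4=T, B5=F, B6=T, B6=F, B7=E
input #7, r=6, z=5: outcomes B1=T, B4=T, B5=F, B6=T, B6=F, B7=E
together the pool reaches 11 outcomes: B1=T, B1=F, B2=T, B2=F, B3=S, B3=E, B4=T, B5=F, B6=T, B6=F, B7=E
size 1 is not enough: best union over all size-1 subsets is 8/11
size 2 is not enough: best union over all size-2 subsets is 10/11
size 3: inputs {1, 4, 7} cover all 11 outcomes, and no lexicographically smaller subset of this size does
Answer: 1, 4, 7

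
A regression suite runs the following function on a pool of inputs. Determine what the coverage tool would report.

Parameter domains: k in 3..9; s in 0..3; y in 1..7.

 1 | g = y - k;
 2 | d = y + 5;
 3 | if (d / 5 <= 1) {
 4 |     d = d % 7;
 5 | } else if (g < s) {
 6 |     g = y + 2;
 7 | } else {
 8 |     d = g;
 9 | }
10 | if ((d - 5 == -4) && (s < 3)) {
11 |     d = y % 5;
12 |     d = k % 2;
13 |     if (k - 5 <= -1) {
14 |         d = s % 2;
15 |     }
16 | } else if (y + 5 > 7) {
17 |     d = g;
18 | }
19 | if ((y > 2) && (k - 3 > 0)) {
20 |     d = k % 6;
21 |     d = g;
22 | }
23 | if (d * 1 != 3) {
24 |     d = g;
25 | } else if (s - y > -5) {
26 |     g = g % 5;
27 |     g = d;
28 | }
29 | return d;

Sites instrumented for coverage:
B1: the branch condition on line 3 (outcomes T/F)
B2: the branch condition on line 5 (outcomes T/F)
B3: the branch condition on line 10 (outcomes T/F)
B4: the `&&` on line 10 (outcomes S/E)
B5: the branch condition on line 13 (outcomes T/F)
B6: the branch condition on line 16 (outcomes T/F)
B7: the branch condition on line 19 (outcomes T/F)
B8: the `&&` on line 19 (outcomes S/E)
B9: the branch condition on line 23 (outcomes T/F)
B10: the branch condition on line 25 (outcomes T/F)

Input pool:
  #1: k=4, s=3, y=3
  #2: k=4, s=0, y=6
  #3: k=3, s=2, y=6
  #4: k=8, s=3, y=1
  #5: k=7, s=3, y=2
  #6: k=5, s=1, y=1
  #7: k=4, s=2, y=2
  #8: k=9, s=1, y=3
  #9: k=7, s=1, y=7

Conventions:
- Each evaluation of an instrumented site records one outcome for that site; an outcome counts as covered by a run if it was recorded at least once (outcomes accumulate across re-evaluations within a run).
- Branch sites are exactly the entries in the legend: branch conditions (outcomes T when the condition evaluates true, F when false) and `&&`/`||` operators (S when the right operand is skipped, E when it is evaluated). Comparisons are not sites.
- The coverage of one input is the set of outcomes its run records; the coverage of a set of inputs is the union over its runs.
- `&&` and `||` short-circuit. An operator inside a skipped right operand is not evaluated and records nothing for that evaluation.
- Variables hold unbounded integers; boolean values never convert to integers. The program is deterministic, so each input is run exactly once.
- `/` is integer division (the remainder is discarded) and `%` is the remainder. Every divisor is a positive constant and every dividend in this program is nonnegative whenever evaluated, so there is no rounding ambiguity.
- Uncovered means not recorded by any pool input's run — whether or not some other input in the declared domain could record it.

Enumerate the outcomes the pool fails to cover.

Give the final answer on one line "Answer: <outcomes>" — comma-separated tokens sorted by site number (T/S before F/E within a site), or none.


test 1 (k=4, s=3, y=3) hits B1=T, B3=F, B4=E, B6=T, B7=T, B8=E, B9=T
test 2 (k=4, s=0, y=6) hits B1=F, B2=F, B3=F, B4=S, B6=T, B7=T, B8=E, B9=T
test 3 (k=3, s=2, y=6) hits B1=F, B2=F, B3=F, B4=S, B6=T, B7=F, B8=E, B9=F, B10=T
test 4 (k=8, s=3, y=1) hits B1=T, B3=F, B4=S, B6=F, B7=F, B8=S, B9=T
test 5 (k=7, s=3, y=2) hits B1=T, B3=F, B4=S, B6=F, B7=F, B8=S, B9=T
test 6 (k=5, s=1, y=1) hits B1=T, B3=F, B4=S, B6=F, B7=F, B8=S, B9=T
test 7 (k=4, s=2, y=2) hits B1=T, B3=F, B4=S, B6=F, B7=F, B8=S, B9=T
test 8 (k=9, s=1, y=3) hits B1=T, B3=T, B4=E, B5=F, B7=T, B8=E, B9=T
test 9 (k=7, s=1, y=7) hits B1=F, B2=T, B3=F, B4=S, B6=T, B7=T, B8=E, B9=T
union over the pool: B1=T, B1=F, B2=T, B2=F, B3=T, B3=F, B4=S, B4=E, B5=F, B6=T, B6=F, B7=T, B7=F, B8=S, B8=E, B9=T, B9=F, B10=T
uncovered (2 of 20): B5=T, B10=F
Answer: B5=T, B10=F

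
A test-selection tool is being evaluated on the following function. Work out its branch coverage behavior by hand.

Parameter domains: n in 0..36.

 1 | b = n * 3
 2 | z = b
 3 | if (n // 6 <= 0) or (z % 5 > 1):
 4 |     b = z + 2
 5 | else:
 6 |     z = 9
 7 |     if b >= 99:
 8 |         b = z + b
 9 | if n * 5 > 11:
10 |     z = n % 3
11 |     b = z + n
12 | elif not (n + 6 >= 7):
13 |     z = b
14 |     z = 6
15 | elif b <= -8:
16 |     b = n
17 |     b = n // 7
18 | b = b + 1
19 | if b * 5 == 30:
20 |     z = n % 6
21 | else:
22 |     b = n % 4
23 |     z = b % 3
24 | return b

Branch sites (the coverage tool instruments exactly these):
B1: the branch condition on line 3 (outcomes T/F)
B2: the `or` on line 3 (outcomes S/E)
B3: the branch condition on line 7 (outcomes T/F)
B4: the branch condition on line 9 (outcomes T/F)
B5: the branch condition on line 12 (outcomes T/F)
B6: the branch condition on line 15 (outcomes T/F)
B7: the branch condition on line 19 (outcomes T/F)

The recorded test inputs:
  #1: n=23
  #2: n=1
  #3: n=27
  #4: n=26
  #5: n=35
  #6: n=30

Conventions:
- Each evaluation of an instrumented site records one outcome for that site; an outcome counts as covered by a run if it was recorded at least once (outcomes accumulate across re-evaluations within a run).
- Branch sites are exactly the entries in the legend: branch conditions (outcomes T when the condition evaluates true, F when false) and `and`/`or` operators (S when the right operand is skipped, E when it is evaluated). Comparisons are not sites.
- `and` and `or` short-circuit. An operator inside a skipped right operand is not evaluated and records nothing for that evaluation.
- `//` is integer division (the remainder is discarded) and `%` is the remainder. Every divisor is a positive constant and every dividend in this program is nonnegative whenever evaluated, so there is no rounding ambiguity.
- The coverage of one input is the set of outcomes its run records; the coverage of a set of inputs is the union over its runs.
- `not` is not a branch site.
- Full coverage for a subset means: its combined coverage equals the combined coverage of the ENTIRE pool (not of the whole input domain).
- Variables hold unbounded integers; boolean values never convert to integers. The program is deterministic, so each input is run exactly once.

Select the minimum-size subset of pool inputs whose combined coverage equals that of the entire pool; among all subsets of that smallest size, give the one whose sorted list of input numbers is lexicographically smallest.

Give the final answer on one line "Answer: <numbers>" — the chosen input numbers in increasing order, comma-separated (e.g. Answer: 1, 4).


input #1 (n=23): covers B1=T, B2=E, B4=T, B7=F
input #2 (n=1): covers B1=T, B2=S, B4=F, B5=F, B6=F, B7=T
input #3 (n=27): covers B1=F, B2=E, B3=F, B4=T, B7=F
input #4 (n=26): covers B1=T, B2=E, B4=T, B7=F
input #5 (n=35): covers B1=F, B2=E, B3=T, B4=T, B7=F
input #6 (n=30): covers B1=F, B2=E, B3=F, B4=T, B7=F
pool-wide coverage (12 outcomes): B1=T, B1=F, B2=S, B2=E, B3=T, B3=F, B4=T, B4=F, B5=F, B6=F, B7=T, B7=F
every size-1 subset falls short of the 12 outcomes (best: 6/12)
every size-2 subset falls short of the 12 outcomes (best: 11/12)
size 3: inputs {2, 3, 5} cover all 12 outcomes, and no lexicographically smaller subset of this size does
Answer: 2, 3, 5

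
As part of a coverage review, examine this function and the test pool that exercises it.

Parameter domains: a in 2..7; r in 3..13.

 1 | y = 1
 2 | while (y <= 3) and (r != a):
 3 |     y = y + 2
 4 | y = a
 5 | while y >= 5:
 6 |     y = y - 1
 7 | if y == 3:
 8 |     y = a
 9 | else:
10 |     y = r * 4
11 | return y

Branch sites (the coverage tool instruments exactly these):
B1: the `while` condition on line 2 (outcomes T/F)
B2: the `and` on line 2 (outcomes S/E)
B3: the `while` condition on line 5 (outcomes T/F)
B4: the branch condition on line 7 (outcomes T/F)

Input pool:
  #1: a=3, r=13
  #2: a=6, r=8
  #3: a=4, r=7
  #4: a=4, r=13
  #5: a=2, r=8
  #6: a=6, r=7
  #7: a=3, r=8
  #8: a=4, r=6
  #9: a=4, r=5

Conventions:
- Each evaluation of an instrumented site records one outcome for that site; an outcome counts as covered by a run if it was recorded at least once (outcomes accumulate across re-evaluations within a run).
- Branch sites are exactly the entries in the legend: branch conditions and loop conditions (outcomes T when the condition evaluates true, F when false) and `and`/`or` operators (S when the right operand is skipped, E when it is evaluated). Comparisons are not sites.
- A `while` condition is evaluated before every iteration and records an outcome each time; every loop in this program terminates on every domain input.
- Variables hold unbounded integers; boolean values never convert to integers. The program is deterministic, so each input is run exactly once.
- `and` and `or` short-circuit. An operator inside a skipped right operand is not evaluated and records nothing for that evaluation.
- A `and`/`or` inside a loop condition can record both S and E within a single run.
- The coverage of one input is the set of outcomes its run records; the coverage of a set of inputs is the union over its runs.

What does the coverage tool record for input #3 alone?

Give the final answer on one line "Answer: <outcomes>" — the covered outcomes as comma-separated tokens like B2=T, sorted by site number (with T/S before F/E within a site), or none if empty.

Event log for input #3 (a=4, r=7):
  B2->E, B1->T, B2->E, B1->T, B2->S, B1->F, B3->F, B4->F
distinct outcomes covered: B1=T, B1=F, B2=S, B2=E, B3=F, B4=F

Answer: B1=T, B1=F, B2=S, B2=E, B3=F, B4=F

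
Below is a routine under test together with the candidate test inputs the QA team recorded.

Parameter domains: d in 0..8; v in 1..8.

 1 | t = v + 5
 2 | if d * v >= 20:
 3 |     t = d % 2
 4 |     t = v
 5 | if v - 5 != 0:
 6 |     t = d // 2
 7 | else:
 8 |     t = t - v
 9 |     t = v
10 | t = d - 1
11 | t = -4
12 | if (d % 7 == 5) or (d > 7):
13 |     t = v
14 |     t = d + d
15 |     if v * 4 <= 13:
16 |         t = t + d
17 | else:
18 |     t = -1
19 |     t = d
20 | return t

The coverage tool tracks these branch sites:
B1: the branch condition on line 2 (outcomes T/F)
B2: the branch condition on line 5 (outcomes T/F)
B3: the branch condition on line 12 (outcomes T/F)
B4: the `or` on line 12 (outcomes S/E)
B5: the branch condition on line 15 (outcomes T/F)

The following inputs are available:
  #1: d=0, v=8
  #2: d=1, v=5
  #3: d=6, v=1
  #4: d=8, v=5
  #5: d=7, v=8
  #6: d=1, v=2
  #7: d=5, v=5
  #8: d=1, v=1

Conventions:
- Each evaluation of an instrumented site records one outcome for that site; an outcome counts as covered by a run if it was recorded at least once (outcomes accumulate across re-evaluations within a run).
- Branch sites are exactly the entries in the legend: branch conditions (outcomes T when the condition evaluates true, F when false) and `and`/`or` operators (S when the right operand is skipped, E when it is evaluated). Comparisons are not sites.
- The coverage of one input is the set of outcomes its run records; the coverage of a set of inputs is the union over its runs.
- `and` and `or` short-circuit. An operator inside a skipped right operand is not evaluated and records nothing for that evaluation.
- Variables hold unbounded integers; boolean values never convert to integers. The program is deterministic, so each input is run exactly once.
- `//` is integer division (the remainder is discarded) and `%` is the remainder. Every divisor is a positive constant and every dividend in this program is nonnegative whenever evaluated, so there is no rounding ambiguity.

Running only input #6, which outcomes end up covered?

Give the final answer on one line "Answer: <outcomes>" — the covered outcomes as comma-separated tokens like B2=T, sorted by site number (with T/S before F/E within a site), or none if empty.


Simulating input #6 (d=1, v=2) step by step:
  B1->F, B2->T, B4->E, B3->F
deduplicating events, the covered set is: B1=F, B2=T, B3=F, B4=E
Answer: B1=F, B2=T, B3=F, B4=E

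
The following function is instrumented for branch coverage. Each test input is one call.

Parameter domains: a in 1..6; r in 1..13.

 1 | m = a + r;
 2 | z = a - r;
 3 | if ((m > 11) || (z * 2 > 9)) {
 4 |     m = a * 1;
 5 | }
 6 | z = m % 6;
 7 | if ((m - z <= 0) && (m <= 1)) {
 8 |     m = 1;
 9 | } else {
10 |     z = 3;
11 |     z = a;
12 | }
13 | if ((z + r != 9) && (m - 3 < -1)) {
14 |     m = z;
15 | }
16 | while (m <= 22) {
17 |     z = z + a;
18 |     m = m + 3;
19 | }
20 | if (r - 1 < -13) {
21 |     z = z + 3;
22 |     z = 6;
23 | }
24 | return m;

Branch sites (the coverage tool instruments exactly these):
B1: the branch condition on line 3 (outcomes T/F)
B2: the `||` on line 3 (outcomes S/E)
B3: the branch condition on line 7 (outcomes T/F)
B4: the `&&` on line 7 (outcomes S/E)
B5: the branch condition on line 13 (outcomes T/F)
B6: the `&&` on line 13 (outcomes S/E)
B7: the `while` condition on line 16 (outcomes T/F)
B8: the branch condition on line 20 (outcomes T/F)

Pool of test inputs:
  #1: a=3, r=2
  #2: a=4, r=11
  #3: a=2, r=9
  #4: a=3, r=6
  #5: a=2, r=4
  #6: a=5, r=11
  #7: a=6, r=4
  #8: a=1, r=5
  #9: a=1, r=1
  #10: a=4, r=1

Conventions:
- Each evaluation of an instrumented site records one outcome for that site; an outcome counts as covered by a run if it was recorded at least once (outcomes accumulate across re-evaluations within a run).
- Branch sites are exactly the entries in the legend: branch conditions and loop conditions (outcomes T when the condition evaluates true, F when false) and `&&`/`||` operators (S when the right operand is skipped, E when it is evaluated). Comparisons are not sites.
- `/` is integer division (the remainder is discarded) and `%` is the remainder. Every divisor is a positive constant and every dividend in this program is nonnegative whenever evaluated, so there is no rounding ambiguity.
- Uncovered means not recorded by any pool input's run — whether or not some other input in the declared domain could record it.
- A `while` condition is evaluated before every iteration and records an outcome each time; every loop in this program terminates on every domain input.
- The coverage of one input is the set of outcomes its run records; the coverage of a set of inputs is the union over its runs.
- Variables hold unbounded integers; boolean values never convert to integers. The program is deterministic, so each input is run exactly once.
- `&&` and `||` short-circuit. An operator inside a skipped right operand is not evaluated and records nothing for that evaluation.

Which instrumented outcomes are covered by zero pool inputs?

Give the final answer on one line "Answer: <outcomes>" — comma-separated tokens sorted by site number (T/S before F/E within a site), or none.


#1 (a=3, r=2) -> covered: B1=F, B2=E, B3=F, B4=E, B5=F, B6=E, B7=T, B7=F, B8=F
#2 (a=4, r=11) -> covered: B1=T, B2=S, B3=F, B4=E, B5=F, B6=E, B7=T, B7=F, B8=F
#3 (a=2, r=9) -> covered: B1=F, B2=E, B3=F, B4=S, B5=F, B6=E, B7=T, B7=F, B8=F
#4 (a=3, r=6) -> covered: B1=F, B2=E, B3=F, B4=S, B5=F, B6=S, B7=T, B7=F, B8=F
#5 (a=2, r=4) -> covered: B1=F, B2=E, B3=F, B4=S, B5=F, B6=E, B7=T, B7=F, B8=F
#6 (a=5, r=11) -> covered: B1=T, B2=S, B3=F, B4=E, B5=F, B6=E, B7=T, B7=F, B8=F
#7 (a=6, r=4) -> covered: B1=F, B2=E, B3=F, B4=S, B5=F, B6=E, B7=T, B7=F, B8=F
#8 (a=1, r=5) -> covered: B1=F, B2=E, B3=F, B4=S, B5=F, B6=E, B7=T, B7=F, B8=F
#9 (a=1, r=1) -> covered: B1=F, B2=E, B3=F, B4=E, B5=F, B6=E, B7=T, B7=F, B8=F
#10 (a=4, r=1) -> covered: B1=F, B2=E, B3=F, B4=E, B5=F, B6=E, B7=T, B7=F, B8=F
union over the pool: B1=T, B1=F, B2=S, B2=E, B3=F, B4=S, B4=E, B5=F, B6=S, B6=E, B7=T, B7=F, B8=F
uncovered (3 of 16): B3=T, B5=T, B8=T
Answer: B3=T, B5=T, B8=T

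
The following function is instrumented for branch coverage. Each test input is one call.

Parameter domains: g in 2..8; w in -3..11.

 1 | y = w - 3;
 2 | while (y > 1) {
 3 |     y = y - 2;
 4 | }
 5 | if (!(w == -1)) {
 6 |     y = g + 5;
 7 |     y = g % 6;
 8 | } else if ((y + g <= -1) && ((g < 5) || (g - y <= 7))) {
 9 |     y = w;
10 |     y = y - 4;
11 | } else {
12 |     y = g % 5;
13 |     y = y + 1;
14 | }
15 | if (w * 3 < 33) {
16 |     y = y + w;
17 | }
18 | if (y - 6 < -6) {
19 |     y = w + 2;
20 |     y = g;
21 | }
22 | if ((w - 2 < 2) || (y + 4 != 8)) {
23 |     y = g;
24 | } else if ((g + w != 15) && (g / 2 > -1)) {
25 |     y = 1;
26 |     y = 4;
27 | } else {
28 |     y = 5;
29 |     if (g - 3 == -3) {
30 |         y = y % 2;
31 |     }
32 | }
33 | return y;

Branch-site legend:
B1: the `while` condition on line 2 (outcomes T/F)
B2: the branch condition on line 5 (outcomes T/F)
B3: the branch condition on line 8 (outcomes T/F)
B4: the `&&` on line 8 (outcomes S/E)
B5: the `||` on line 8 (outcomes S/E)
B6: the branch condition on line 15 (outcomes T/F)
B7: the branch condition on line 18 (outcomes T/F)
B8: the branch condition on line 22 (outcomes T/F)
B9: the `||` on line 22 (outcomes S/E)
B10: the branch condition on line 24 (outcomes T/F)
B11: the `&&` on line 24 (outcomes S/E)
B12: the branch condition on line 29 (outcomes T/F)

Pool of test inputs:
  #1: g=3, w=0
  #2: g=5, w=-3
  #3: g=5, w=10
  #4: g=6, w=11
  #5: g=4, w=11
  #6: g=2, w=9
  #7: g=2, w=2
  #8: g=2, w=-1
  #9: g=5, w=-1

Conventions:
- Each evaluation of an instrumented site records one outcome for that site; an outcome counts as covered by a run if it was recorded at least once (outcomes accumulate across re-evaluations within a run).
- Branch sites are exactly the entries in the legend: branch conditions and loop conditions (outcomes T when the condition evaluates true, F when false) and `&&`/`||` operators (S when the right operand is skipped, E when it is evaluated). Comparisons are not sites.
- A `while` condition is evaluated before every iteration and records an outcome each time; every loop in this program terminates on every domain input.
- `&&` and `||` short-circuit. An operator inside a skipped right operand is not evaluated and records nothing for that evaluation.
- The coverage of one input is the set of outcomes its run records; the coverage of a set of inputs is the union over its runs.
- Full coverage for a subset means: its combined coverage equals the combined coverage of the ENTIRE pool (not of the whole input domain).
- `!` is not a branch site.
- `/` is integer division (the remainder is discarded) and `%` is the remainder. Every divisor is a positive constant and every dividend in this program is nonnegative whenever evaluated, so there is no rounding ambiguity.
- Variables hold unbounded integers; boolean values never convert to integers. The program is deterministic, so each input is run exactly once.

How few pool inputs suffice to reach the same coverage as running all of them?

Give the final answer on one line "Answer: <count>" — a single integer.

input #1, g=3, w=0: outcomes B1=F, B2=T, B6=T, B7=F, B8=T, B9=S
input #2, g=5, w=-3: outcomes B1=F, B2=T, B6=T, B7=F, B8=T, B9=S
input #3, g=5, w=10: outcomes B1=T, B1=F, B2=T, B6=T, B7=F, B8=T, B9=E
input #4, g=6, w=11: outcomes B1=T, B1=F, B2=T, B6=F, B7=F, B8=T, B9=E
input #5, g=4, w=11: outcomes B1=T, B1=F, B2=T, B6=F, B7=F, B8=F, B9=E, B10=F, B11=S, B12=F
input #6, g=2, w=9: outcomes B1=T, B1=F, B2=T, B6=T, B7=F, B8=T, B9=E
input #7, g=2, w=2: outcomes B1=F, B2=T, B6=T, B7=F, B8=T, B9=S
input #8, g=2, w=-1: outcomes B1=F, B2=F, B3=T, B4=E, B5=S, B6=T, B7=T, B8=T, B9=S
input #9, g=5, w=-1: outcomes B1=F, B2=F, B3=F, B4=S, B6=T, B7=F, B8=T, B9=S
together the pool reaches 20 outcomes: B1=T, B1=F, B2=T, B2=F, B3=T, B3=F, B4=S, B4=E, B5=S, B6=T, B6=F, B7=T, B7=F, B8=T, B8=F, B9=S, B9=E, B10=F, B11=S, B12=F
no size-1 subset reaches all 20 outcomes (best union: 10/20)
no size-2 subset reaches all 20 outcomes (best union: 18/20)
inputs {5, 8, 9} (size 3) cover everything; no size-3 subset with a lexicographically smaller index list covers all 20

Answer: 3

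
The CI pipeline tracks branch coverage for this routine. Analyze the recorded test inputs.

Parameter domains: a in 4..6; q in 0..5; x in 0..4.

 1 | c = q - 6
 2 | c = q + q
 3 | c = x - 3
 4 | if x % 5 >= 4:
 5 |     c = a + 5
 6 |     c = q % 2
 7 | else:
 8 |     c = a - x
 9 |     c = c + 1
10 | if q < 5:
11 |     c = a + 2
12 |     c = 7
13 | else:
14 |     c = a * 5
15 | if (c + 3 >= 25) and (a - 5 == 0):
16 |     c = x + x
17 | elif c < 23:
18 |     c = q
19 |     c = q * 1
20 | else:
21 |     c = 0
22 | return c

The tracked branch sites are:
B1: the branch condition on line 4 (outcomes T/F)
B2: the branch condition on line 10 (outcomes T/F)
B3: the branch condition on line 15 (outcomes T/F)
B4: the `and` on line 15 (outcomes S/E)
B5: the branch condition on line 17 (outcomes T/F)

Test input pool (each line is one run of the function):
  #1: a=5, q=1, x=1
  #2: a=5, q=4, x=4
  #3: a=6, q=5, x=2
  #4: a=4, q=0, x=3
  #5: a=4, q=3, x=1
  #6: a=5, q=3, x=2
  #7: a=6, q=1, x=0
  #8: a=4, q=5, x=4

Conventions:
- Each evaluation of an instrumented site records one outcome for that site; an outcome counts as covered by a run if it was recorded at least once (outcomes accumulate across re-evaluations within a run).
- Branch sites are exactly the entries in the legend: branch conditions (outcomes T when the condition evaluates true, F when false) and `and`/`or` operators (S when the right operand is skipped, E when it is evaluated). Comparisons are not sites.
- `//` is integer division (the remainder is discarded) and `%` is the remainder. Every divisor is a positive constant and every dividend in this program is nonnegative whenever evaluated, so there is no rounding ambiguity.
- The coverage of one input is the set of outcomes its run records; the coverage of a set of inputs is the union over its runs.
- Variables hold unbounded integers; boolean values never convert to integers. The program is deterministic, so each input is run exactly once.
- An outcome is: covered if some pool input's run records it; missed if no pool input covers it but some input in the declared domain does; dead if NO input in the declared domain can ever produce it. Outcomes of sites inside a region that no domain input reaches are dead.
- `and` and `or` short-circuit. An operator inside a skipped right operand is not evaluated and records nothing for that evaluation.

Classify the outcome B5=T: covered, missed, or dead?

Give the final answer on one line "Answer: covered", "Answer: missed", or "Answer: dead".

B5=T is recorded by pool input(s) 1, 2, 4, 5, 6, 7, 8 -> covered

Answer: covered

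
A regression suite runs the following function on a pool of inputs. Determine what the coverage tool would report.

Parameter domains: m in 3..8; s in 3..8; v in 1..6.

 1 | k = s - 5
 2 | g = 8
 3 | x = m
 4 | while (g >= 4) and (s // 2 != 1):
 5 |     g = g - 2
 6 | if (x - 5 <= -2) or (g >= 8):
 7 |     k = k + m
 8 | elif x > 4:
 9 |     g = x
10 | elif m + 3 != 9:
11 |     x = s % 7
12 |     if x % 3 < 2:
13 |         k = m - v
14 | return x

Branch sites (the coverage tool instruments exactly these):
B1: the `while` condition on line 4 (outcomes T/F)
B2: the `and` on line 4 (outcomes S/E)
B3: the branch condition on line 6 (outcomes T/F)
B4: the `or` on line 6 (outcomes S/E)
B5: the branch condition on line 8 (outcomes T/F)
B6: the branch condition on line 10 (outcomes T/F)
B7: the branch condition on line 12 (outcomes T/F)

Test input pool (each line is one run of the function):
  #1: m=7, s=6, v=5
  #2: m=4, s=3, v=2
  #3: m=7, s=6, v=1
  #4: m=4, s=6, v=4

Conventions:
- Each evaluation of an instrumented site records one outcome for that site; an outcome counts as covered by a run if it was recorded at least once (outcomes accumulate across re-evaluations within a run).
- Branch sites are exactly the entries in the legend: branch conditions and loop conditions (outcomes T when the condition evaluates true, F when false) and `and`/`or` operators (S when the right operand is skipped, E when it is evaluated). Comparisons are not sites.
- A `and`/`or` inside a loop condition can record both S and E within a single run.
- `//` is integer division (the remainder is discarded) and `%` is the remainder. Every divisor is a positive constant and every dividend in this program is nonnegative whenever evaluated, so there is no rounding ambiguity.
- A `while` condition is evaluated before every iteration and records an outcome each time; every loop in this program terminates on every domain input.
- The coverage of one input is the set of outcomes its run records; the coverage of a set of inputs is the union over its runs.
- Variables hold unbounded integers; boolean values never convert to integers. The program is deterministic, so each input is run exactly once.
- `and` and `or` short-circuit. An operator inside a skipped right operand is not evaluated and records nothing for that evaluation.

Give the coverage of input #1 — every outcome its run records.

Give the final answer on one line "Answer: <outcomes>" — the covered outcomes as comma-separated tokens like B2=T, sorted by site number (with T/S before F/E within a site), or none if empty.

Running input #1 (m=7, s=6, v=5), event by event:
  B2->E, B1->T, B2->E, B1->T, B2->E, B1->T, B2->S, B1->F, B4->E, B3->F
  B5->T
distinct outcomes covered: B1=T, B1=F, B2=S, B2=E, B3=F, B4=E, B5=T

Answer: B1=T, B1=F, B2=S, B2=E, B3=F, B4=E, B5=T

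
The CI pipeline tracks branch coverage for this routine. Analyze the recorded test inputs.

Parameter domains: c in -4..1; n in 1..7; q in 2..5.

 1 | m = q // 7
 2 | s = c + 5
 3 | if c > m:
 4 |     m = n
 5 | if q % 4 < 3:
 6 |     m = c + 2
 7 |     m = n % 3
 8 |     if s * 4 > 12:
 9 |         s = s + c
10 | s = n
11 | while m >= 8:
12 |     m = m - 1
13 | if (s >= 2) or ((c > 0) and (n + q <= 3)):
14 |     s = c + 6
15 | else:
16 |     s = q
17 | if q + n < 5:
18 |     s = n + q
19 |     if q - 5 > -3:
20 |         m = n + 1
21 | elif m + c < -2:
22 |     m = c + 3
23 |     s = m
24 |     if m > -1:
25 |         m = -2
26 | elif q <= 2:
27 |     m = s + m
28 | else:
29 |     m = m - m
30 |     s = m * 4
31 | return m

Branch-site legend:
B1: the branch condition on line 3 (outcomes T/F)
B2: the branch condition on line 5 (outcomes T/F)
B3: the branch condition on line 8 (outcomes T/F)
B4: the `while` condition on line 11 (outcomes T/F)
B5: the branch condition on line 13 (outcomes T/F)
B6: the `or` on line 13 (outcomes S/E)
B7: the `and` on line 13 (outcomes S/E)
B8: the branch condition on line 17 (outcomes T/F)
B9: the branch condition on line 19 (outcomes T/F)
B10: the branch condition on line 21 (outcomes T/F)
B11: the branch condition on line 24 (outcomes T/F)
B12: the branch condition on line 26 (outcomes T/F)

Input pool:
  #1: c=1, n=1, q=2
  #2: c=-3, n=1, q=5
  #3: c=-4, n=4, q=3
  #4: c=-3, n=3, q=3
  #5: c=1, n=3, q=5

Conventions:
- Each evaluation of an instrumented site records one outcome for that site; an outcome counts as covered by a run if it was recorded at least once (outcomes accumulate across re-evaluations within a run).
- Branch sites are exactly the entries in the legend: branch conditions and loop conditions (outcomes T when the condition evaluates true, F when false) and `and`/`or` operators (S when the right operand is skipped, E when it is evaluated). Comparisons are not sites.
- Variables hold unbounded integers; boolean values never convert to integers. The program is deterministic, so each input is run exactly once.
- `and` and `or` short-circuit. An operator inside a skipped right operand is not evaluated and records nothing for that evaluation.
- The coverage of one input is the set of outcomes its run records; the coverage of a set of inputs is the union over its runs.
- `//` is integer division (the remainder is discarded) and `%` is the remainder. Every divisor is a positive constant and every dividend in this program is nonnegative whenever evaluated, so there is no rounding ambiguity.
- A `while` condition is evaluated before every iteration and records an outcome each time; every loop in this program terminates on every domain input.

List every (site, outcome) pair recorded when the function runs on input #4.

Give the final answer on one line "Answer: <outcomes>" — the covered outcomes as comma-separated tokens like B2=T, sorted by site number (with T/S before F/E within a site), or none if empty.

Simulating input #4 (c=-3, n=3, q=3) step by step:
  B1->F, B2->F, B4->F, B6->S, B5->T, B8->F, B10->T, B11->T
collecting distinct outcomes: B1=F, B2=F, B4=F, B5=T, B6=S, B8=F, B10=T, B11=T

Answer: B1=F, B2=F, B4=F, B5=T, B6=S, B8=F, B10=T, B11=T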